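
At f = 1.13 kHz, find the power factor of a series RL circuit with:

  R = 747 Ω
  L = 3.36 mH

Step 1 — Angular frequency: ω = 2π·f = 2π·1130 = 7100 rad/s.
Step 2 — Component impedances:
  R: Z = R = 747 Ω
  L: Z = jωL = j·7100·0.00336 = 0 + j23.86 Ω
Step 3 — Series combination: Z_total = R + L = 747 + j23.86 Ω = 747.4∠1.8° Ω.
Step 4 — Power factor: PF = cos(φ) = Re(Z)/|Z| = 747/747.4 = 0.9995.
Step 5 — Type: Im(Z) = 23.86 ⇒ lagging (phase φ = 1.8°).

PF = 0.9995 (lagging, φ = 1.8°)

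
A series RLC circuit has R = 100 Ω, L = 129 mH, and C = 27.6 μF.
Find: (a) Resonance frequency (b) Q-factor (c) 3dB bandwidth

Step 1 — Resonance condition Im(Z)=0 gives ω₀ = 1/√(LC).
Step 2 — ω₀ = 1/√(0.129·2.76e-05) = 530 rad/s.
Step 3 — f₀ = ω₀/(2π) = 84.35 Hz.
Step 4 — Series Q: Q = ω₀L/R = 530·0.129/100 = 0.6837.
Step 5 — 3dB bandwidth: Δω = ω₀/Q = 775.2 rad/s; BW = Δω/(2π) = 123.4 Hz.

(a) f₀ = 84.35 Hz  (b) Q = 0.6837  (c) BW = 123.4 Hz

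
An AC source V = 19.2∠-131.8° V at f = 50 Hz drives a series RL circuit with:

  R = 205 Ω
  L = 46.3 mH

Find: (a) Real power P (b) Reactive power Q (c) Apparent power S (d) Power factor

Step 1 — Angular frequency: ω = 2π·f = 2π·50 = 314.2 rad/s.
Step 2 — Component impedances:
  R: Z = R = 205 Ω
  L: Z = jωL = j·314.2·0.0463 = 0 + j14.55 Ω
Step 3 — Series combination: Z_total = R + L = 205 + j14.55 Ω = 205.5∠4.1° Ω.
Step 4 — Source phasor: V = 19.2∠-131.8° V = -12.8 - j14.31 V.
Step 5 — Current: I = V / Z = -0.06704 - j0.06506 A = 0.09342∠-135.9° A.
Step 6 — Complex power: S = V·I* = 1.789 + j0.127 VA.
Step 7 — Real power: P = Re(S) = 1.789 W.
Step 8 — Reactive power: Q = Im(S) = 0.127 VAR.
Step 9 — Apparent power: |S| = 1.794 VA.
Step 10 — Power factor: PF = P/|S| = 0.9975 (lagging).

(a) P = 1.789 W  (b) Q = 0.127 VAR  (c) S = 1.794 VA  (d) PF = 0.9975 (lagging)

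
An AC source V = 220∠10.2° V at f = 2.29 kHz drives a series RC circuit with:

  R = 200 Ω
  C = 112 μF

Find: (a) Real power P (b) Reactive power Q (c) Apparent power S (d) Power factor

Step 1 — Angular frequency: ω = 2π·f = 2π·2290 = 1.439e+04 rad/s.
Step 2 — Component impedances:
  R: Z = R = 200 Ω
  C: Z = 1/(jωC) = -j/(ω·C) = 0 - j0.6205 Ω
Step 3 — Series combination: Z_total = R + C = 200 - j0.6205 Ω = 200∠-0.2° Ω.
Step 4 — Source phasor: V = 220∠10.2° V = 216.5 + j38.96 V.
Step 5 — Current: I = V / Z = 1.082 + j0.1982 A = 1.1∠10.4° A.
Step 6 — Complex power: S = V·I* = 242 - j0.7508 VA.
Step 7 — Real power: P = Re(S) = 242 W.
Step 8 — Reactive power: Q = Im(S) = -0.7508 VAR.
Step 9 — Apparent power: |S| = 242 VA.
Step 10 — Power factor: PF = P/|S| = 1 (leading).

(a) P = 242 W  (b) Q = -0.7508 VAR  (c) S = 242 VA  (d) PF = 1 (leading)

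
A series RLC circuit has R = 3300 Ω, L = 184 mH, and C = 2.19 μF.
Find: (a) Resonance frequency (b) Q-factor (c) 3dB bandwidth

Step 1 — Resonance: ω₀ = 1/√(LC) = 1/√(0.184·2.19e-06) = 1575 rad/s.
Step 2 — f₀ = ω₀/(2π) = 250.7 Hz.
Step 3 — Series Q: Q = ω₀L/R = 1575·0.184/3300 = 0.08784.
Step 4 — Bandwidth: Δω = ω₀/Q = 1.793e+04 rad/s; BW = Δω/(2π) = 2854 Hz.

(a) f₀ = 250.7 Hz  (b) Q = 0.08784  (c) BW = 2854 Hz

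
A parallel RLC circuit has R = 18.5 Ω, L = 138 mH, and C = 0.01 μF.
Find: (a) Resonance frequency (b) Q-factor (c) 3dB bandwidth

Step 1 — Resonance: ω₀ = 1/√(LC) = 1/√(0.138·1e-08) = 2.692e+04 rad/s.
Step 2 — f₀ = ω₀/(2π) = 4284 Hz.
Step 3 — Parallel Q: Q = R/(ω₀L) = 18.5/(2.692e+04·0.138) = 0.00498.
Step 4 — Bandwidth: Δω = ω₀/Q = 5.405e+06 rad/s; BW = Δω/(2π) = 8.603e+05 Hz.

(a) f₀ = 4284 Hz  (b) Q = 0.00498  (c) BW = 8.603e+05 Hz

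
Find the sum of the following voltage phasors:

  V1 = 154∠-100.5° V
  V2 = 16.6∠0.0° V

Step 1 — Convert each phasor to rectangular form:
  V1 = 154·(cos(-100.5°) + j·sin(-100.5°)) = -28.06 - j151.4 V
  V2 = 16.6·(cos(0.0°) + j·sin(0.0°)) = 16.6 V
Step 2 — Sum components: V_total = -11.46 - j151.4 V.
Step 3 — Convert to polar: |V_total| = 151.9 V, ∠V_total = -94.3°.

V_total = 151.9∠-94.3° V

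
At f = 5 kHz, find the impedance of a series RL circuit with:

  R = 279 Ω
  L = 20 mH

Step 1 — Angular frequency: ω = 2π·f = 2π·5000 = 3.142e+04 rad/s.
Step 2 — Component impedances:
  R: Z = R = 279 Ω
  L: Z = jωL = j·3.142e+04·0.02 = 0 + j628.3 Ω
Step 3 — Series combination: Z_total = R + L = 279 + j628.3 Ω = 687.5∠66.1° Ω.

Z = 279 + j628.3 Ω = 687.5∠66.1° Ω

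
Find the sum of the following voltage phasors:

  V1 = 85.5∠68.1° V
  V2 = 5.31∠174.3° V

Step 1 — Convert each phasor to rectangular form:
  V1 = 85.5·(cos(68.1°) + j·sin(68.1°)) = 31.89 + j79.33 V
  V2 = 5.31·(cos(174.3°) + j·sin(174.3°)) = -5.284 + j0.5274 V
Step 2 — Sum components: V_total = 26.61 + j79.86 V.
Step 3 — Convert to polar: |V_total| = 84.17 V, ∠V_total = 71.6°.

V_total = 84.17∠71.6° V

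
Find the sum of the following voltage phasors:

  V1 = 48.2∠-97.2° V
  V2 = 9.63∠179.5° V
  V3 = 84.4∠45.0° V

Step 1 — Convert each phasor to rectangular form:
  V1 = 48.2·(cos(-97.2°) + j·sin(-97.2°)) = -6.041 - j47.82 V
  V2 = 9.63·(cos(179.5°) + j·sin(179.5°)) = -9.63 + j0.08404 V
  V3 = 84.4·(cos(45.0°) + j·sin(45.0°)) = 59.68 + j59.68 V
Step 2 — Sum components: V_total = 44.01 + j11.94 V.
Step 3 — Convert to polar: |V_total| = 45.6 V, ∠V_total = 15.2°.

V_total = 45.6∠15.2° V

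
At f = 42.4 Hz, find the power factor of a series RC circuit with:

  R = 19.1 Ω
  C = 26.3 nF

Step 1 — Angular frequency: ω = 2π·f = 2π·42.4 = 266.4 rad/s.
Step 2 — Component impedances:
  R: Z = R = 19.1 Ω
  C: Z = 1/(jωC) = -j/(ω·C) = 0 - j1.427e+05 Ω
Step 3 — Series combination: Z_total = R + C = 19.1 - j1.427e+05 Ω = 1.427e+05∠-90.0° Ω.
Step 4 — Power factor: PF = cos(φ) = Re(Z)/|Z| = 19.1/1.427e+05 = 0.0001338.
Step 5 — Type: Im(Z) = -1.427e+05 ⇒ leading (phase φ = -90.0°).

PF = 0.0001338 (leading, φ = -90.0°)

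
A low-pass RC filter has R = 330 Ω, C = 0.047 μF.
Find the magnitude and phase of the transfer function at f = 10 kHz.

Step 1 — Angular frequency: ω = 2π·1e+04 = 6.283e+04 rad/s.
Step 2 — Transfer function: H(jω) = 1/(1 + jωRC).
Step 3 — Denominator: 1 + jωRC = 1 + j·6.283e+04·330·4.7e-08 = 1 + j0.9745.
Step 4 — H = 0.5129 - j0.4998.
Step 5 — Magnitude: |H| = 0.7162 (-2.9 dB); phase: φ = -44.3°.

|H| = 0.7162 (-2.9 dB), φ = -44.3°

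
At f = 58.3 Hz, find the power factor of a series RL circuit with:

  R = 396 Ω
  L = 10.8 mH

Step 1 — Angular frequency: ω = 2π·f = 2π·58.3 = 366.3 rad/s.
Step 2 — Component impedances:
  R: Z = R = 396 Ω
  L: Z = jωL = j·366.3·0.0108 = 0 + j3.956 Ω
Step 3 — Series combination: Z_total = R + L = 396 + j3.956 Ω = 396∠0.6° Ω.
Step 4 — Power factor: PF = cos(φ) = Re(Z)/|Z| = 396/396 = 1.
Step 5 — Type: Im(Z) = 3.956 ⇒ lagging (phase φ = 0.6°).

PF = 1 (lagging, φ = 0.6°)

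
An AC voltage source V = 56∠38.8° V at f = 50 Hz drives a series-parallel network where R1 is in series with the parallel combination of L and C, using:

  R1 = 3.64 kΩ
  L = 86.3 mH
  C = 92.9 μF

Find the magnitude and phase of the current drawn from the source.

Step 1 — Angular frequency: ω = 2π·f = 2π·50 = 314.2 rad/s.
Step 2 — Component impedances:
  R1: Z = R = 3640 Ω
  L: Z = jωL = j·314.2·0.0863 = 0 + j27.11 Ω
  C: Z = 1/(jωC) = -j/(ω·C) = 0 - j34.26 Ω
Step 3 — Parallel branch: L || C = 1/(1/L + 1/C) = 0 + j129.9 Ω.
Step 4 — Series with R1: Z_total = R1 + (L || C) = 3640 + j129.9 Ω = 3642∠2.0° Ω.
Step 5 — Source phasor: V = 56∠38.8° V = 43.64 + j35.09 V.
Step 6 — Ohm's law: I = V / Z_total = (43.64 + j35.09) / (3640 + j129.9) = 0.01232 + j0.0092 A.
Step 7 — Convert to polar: |I| = 0.01537 A, ∠I = 36.8°.

I = 0.01537∠36.8° A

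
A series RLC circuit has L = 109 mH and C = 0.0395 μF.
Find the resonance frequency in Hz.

Step 1 — Resonance condition Im(Z)=0 gives ω₀ = 1/√(LC).
Step 2 — ω₀ = 1/√(0.109·3.95e-08) = 1.524e+04 rad/s.
Step 3 — f₀ = ω₀/(2π) = 2426 Hz.

f₀ = 2426 Hz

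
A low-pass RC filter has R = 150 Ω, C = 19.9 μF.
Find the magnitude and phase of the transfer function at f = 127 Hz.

Step 1 — Angular frequency: ω = 2π·127 = 798 rad/s.
Step 2 — Transfer function: H(jω) = 1/(1 + jωRC).
Step 3 — Denominator: 1 + jωRC = 1 + j·798·150·1.99e-05 = 1 + j2.382.
Step 4 — H = 0.1498 - j0.3569.
Step 5 — Magnitude: |H| = 0.3871 (-8.2 dB); phase: φ = -67.2°.

|H| = 0.3871 (-8.2 dB), φ = -67.2°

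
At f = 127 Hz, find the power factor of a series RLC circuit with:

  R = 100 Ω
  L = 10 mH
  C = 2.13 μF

Step 1 — Angular frequency: ω = 2π·f = 2π·127 = 798 rad/s.
Step 2 — Component impedances:
  R: Z = R = 100 Ω
  L: Z = jωL = j·798·0.01 = 0 + j7.98 Ω
  C: Z = 1/(jωC) = -j/(ω·C) = 0 - j588.4 Ω
Step 3 — Series combination: Z_total = R + L + C = 100 - j580.4 Ω = 588.9∠-80.2° Ω.
Step 4 — Power factor: PF = cos(φ) = Re(Z)/|Z| = 100/588.9 = 0.1698.
Step 5 — Type: Im(Z) = -580.4 ⇒ leading (phase φ = -80.2°).

PF = 0.1698 (leading, φ = -80.2°)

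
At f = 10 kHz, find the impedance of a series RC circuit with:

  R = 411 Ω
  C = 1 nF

Step 1 — Angular frequency: ω = 2π·f = 2π·1e+04 = 6.283e+04 rad/s.
Step 2 — Component impedances:
  R: Z = R = 411 Ω
  C: Z = 1/(jωC) = -j/(ω·C) = 0 - j1.592e+04 Ω
Step 3 — Series combination: Z_total = R + C = 411 - j1.592e+04 Ω = 1.592e+04∠-88.5° Ω.

Z = 411 - j1.592e+04 Ω = 1.592e+04∠-88.5° Ω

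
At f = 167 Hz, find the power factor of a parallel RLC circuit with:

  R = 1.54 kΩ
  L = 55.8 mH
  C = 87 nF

Step 1 — Angular frequency: ω = 2π·f = 2π·167 = 1049 rad/s.
Step 2 — Component impedances:
  R: Z = R = 1540 Ω
  L: Z = jωL = j·1049·0.0558 = 0 + j58.55 Ω
  C: Z = 1/(jωC) = -j/(ω·C) = 0 - j1.095e+04 Ω
Step 3 — Parallel combination: 1/Z_total = 1/R + 1/L + 1/C; Z_total = 2.247 + j58.78 Ω = 58.82∠87.8° Ω.
Step 4 — Power factor: PF = cos(φ) = Re(Z)/|Z| = 2.247/58.82 = 0.0382.
Step 5 — Type: Im(Z) = 58.78 ⇒ lagging (phase φ = 87.8°).

PF = 0.0382 (lagging, φ = 87.8°)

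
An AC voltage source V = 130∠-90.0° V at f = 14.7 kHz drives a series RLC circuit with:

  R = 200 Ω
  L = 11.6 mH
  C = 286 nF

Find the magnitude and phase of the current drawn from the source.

Step 1 — Angular frequency: ω = 2π·f = 2π·1.47e+04 = 9.236e+04 rad/s.
Step 2 — Component impedances:
  R: Z = R = 200 Ω
  L: Z = jωL = j·9.236e+04·0.0116 = 0 + j1071 Ω
  C: Z = 1/(jωC) = -j/(ω·C) = 0 - j37.86 Ω
Step 3 — Series combination: Z_total = R + L + C = 200 + j1034 Ω = 1053∠79.0° Ω.
Step 4 — Source phasor: V = 130∠-90.0° V = 0 - j130 V.
Step 5 — Ohm's law: I = V / Z_total = (0 - j130) / (200 + j1034) = -0.1212 - j0.02346 A.
Step 6 — Convert to polar: |I| = 0.1235 A, ∠I = -169.0°.

I = 0.1235∠-169.0° A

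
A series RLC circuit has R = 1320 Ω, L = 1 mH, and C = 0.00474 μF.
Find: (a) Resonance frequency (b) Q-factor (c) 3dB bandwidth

Step 1 — Resonance condition Im(Z)=0 gives ω₀ = 1/√(LC).
Step 2 — ω₀ = 1/√(0.001·4.74e-09) = 4.593e+05 rad/s.
Step 3 — f₀ = ω₀/(2π) = 7.31e+04 Hz.
Step 4 — Series Q: Q = ω₀L/R = 4.593e+05·0.001/1320 = 0.348.
Step 5 — 3dB bandwidth: Δω = ω₀/Q = 1.32e+06 rad/s; BW = Δω/(2π) = 2.101e+05 Hz.

(a) f₀ = 7.31e+04 Hz  (b) Q = 0.348  (c) BW = 2.101e+05 Hz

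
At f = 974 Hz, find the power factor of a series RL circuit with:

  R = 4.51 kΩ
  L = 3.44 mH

Step 1 — Angular frequency: ω = 2π·f = 2π·974 = 6120 rad/s.
Step 2 — Component impedances:
  R: Z = R = 4510 Ω
  L: Z = jωL = j·6120·0.00344 = 0 + j21.05 Ω
Step 3 — Series combination: Z_total = R + L = 4510 + j21.05 Ω = 4510∠0.3° Ω.
Step 4 — Power factor: PF = cos(φ) = Re(Z)/|Z| = 4510/4510 = 1.
Step 5 — Type: Im(Z) = 21.05 ⇒ lagging (phase φ = 0.3°).

PF = 1 (lagging, φ = 0.3°)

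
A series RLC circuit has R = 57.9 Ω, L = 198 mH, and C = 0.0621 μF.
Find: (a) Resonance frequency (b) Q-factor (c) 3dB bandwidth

Step 1 — Resonance condition Im(Z)=0 gives ω₀ = 1/√(LC).
Step 2 — ω₀ = 1/√(0.198·6.21e-08) = 9018 rad/s.
Step 3 — f₀ = ω₀/(2π) = 1435 Hz.
Step 4 — Series Q: Q = ω₀L/R = 9018·0.198/57.9 = 30.84.
Step 5 — 3dB bandwidth: Δω = ω₀/Q = 292.4 rad/s; BW = Δω/(2π) = 46.54 Hz.

(a) f₀ = 1435 Hz  (b) Q = 30.84  (c) BW = 46.54 Hz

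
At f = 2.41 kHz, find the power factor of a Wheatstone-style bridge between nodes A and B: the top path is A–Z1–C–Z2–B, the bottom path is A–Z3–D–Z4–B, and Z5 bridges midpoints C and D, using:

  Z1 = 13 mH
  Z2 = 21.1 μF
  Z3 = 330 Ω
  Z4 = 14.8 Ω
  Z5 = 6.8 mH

Step 1 — Angular frequency: ω = 2π·f = 2π·2410 = 1.514e+04 rad/s.
Step 2 — Component impedances:
  Z1: Z = jωL = j·1.514e+04·0.013 = 0 + j196.9 Ω
  Z2: Z = 1/(jωC) = -j/(ω·C) = 0 - j3.13 Ω
  Z3: Z = R = 330 Ω
  Z4: Z = R = 14.8 Ω
  Z5: Z = jωL = j·1.514e+04·0.0068 = 0 + j103 Ω
Step 3 — Bridge requires nodal analysis (the Z5 bridge couples midpoints C and D, so the two paths cannot be reduced to a simple series/parallel combination). Setting node B to ground and injecting 1 A at node A, the 3-node admittance system at A, C, D solves to V_A = Z_AB = 81.97 + j146.6 Ω = 168∠60.8° Ω.
Step 4 — Power factor: PF = cos(φ) = Re(Z)/|Z| = 81.969/167.98 = 0.488.
Step 5 — Type: Im(Z) = 146.6 ⇒ lagging (phase φ = 60.8°).

PF = 0.488 (lagging, φ = 60.8°)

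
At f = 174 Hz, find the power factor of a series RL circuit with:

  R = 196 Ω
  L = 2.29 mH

Step 1 — Angular frequency: ω = 2π·f = 2π·174 = 1093 rad/s.
Step 2 — Component impedances:
  R: Z = R = 196 Ω
  L: Z = jωL = j·1093·0.00229 = 0 + j2.504 Ω
Step 3 — Series combination: Z_total = R + L = 196 + j2.504 Ω = 196∠0.7° Ω.
Step 4 — Power factor: PF = cos(φ) = Re(Z)/|Z| = 196/196.02 = 0.9999.
Step 5 — Type: Im(Z) = 2.504 ⇒ lagging (phase φ = 0.7°).

PF = 0.9999 (lagging, φ = 0.7°)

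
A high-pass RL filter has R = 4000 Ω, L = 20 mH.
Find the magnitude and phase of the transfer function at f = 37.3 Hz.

Step 1 — Angular frequency: ω = 2π·37.3 = 234.4 rad/s.
Step 2 — Transfer function: H(jω) = jωL/(R + jωL).
Step 3 — Numerator jωL = j·4.687; denominator R + jωL = 4000 + j4.687.
Step 4 — H = 1.373e-06 + j0.001172.
Step 5 — Magnitude: |H| = 0.001172 (-58.6 dB); phase: φ = 89.9°.

|H| = 0.001172 (-58.6 dB), φ = 89.9°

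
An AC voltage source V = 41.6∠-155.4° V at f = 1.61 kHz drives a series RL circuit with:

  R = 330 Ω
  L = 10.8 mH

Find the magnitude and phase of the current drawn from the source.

Step 1 — Angular frequency: ω = 2π·f = 2π·1610 = 1.012e+04 rad/s.
Step 2 — Component impedances:
  R: Z = R = 330 Ω
  L: Z = jωL = j·1.012e+04·0.0108 = 0 + j109.3 Ω
Step 3 — Series combination: Z_total = R + L = 330 + j109.3 Ω = 347.6∠18.3° Ω.
Step 4 — Source phasor: V = 41.6∠-155.4° V = -37.82 - j17.32 V.
Step 5 — Ohm's law: I = V / Z_total = (-37.82 - j17.32) / (330 + j109.3) = -0.119 - j0.01309 A.
Step 6 — Convert to polar: |I| = 0.1197 A, ∠I = -173.7°.

I = 0.1197∠-173.7° A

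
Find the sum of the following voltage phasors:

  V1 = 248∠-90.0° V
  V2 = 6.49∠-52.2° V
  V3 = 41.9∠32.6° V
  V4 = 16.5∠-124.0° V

Step 1 — Convert each phasor to rectangular form:
  V1 = 248·(cos(-90.0°) + j·sin(-90.0°)) = 0 - j248 V
  V2 = 6.49·(cos(-52.2°) + j·sin(-52.2°)) = 3.978 - j5.128 V
  V3 = 41.9·(cos(32.6°) + j·sin(32.6°)) = 35.3 + j22.57 V
  V4 = 16.5·(cos(-124.0°) + j·sin(-124.0°)) = -9.227 - j13.68 V
Step 2 — Sum components: V_total = 30.05 - j244.2 V.
Step 3 — Convert to polar: |V_total| = 246.1 V, ∠V_total = -83.0°.

V_total = 246.1∠-83.0° V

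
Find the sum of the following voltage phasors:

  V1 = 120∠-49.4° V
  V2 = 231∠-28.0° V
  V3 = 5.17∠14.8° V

Step 1 — Convert each phasor to rectangular form:
  V1 = 120·(cos(-49.4°) + j·sin(-49.4°)) = 78.09 - j91.11 V
  V2 = 231·(cos(-28.0°) + j·sin(-28.0°)) = 204 - j108.4 V
  V3 = 5.17·(cos(14.8°) + j·sin(14.8°)) = 4.998 + j1.321 V
Step 2 — Sum components: V_total = 287.1 - j198.2 V.
Step 3 — Convert to polar: |V_total| = 348.9 V, ∠V_total = -34.6°.

V_total = 348.9∠-34.6° V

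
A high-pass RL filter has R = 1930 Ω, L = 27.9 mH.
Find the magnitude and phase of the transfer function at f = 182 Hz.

Step 1 — Angular frequency: ω = 2π·182 = 1144 rad/s.
Step 2 — Transfer function: H(jω) = jωL/(R + jωL).
Step 3 — Numerator jωL = j·31.9; denominator R + jωL = 1930 + j31.9.
Step 4 — H = 0.0002732 + j0.01653.
Step 5 — Magnitude: |H| = 0.01653 (-35.6 dB); phase: φ = 89.1°.

|H| = 0.01653 (-35.6 dB), φ = 89.1°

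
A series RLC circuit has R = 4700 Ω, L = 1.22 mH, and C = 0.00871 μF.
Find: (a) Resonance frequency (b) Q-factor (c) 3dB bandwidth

Step 1 — Resonance condition Im(Z)=0 gives ω₀ = 1/√(LC).
Step 2 — ω₀ = 1/√(0.00122·8.71e-09) = 3.068e+05 rad/s.
Step 3 — f₀ = ω₀/(2π) = 4.882e+04 Hz.
Step 4 — Series Q: Q = ω₀L/R = 3.068e+05·0.00122/4700 = 0.07963.
Step 5 — 3dB bandwidth: Δω = ω₀/Q = 3.852e+06 rad/s; BW = Δω/(2π) = 6.131e+05 Hz.

(a) f₀ = 4.882e+04 Hz  (b) Q = 0.07963  (c) BW = 6.131e+05 Hz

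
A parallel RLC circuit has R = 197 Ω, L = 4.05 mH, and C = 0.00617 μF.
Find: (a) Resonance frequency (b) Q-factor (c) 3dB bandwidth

Step 1 — Resonance: ω₀ = 1/√(LC) = 1/√(0.00405·6.17e-09) = 2e+05 rad/s.
Step 2 — f₀ = ω₀/(2π) = 3.184e+04 Hz.
Step 3 — Parallel Q: Q = R/(ω₀L) = 197/(2e+05·0.00405) = 0.2432.
Step 4 — Bandwidth: Δω = ω₀/Q = 8.227e+05 rad/s; BW = Δω/(2π) = 1.309e+05 Hz.

(a) f₀ = 3.184e+04 Hz  (b) Q = 0.2432  (c) BW = 1.309e+05 Hz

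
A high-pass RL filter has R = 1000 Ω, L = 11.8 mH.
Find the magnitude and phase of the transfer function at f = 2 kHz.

Step 1 — Angular frequency: ω = 2π·2000 = 1.257e+04 rad/s.
Step 2 — Transfer function: H(jω) = jωL/(R + jωL).
Step 3 — Numerator jωL = j·148.3; denominator R + jωL = 1000 + j148.3.
Step 4 — H = 0.02151 + j0.1451.
Step 5 — Magnitude: |H| = 0.1467 (-16.7 dB); phase: φ = 81.6°.

|H| = 0.1467 (-16.7 dB), φ = 81.6°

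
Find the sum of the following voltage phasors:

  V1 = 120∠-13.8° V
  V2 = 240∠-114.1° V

Step 1 — Convert each phasor to rectangular form:
  V1 = 120·(cos(-13.8°) + j·sin(-13.8°)) = 116.5 - j28.62 V
  V2 = 240·(cos(-114.1°) + j·sin(-114.1°)) = -98 - j219.1 V
Step 2 — Sum components: V_total = 18.54 - j247.7 V.
Step 3 — Convert to polar: |V_total| = 248.4 V, ∠V_total = -85.7°.

V_total = 248.4∠-85.7° V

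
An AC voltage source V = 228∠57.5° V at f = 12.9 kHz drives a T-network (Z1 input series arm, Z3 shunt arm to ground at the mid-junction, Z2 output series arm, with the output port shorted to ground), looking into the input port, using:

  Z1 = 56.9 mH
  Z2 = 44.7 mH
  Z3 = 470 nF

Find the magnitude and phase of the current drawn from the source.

Step 1 — Angular frequency: ω = 2π·f = 2π·1.29e+04 = 8.105e+04 rad/s.
Step 2 — Component impedances:
  Z1: Z = jωL = j·8.105e+04·0.0569 = 0 + j4612 Ω
  Z2: Z = jωL = j·8.105e+04·0.0447 = 0 + j3623 Ω
  Z3: Z = 1/(jωC) = -j/(ω·C) = 0 - j26.25 Ω
Step 3 — With the output port shorted to ground, the output series arm Z2 runs from the junction to ground; the shunt arm Z3 also runs from the junction to ground. They appear in parallel: Z3 || Z2 = 0 - j26.44 Ω.
Step 4 — Series with input arm Z1: Z_in = Z1 + (Z3 || Z2) = 0 + j4585 Ω = 4585∠90.0° Ω.
Step 5 — Source phasor: V = 228∠57.5° V = 122.5 + j192.3 V.
Step 6 — Ohm's law: I = V / Z_total = (122.5 + j192.3) / (0 + j4585) = 0.04194 - j0.02672 A.
Step 7 — Convert to polar: |I| = 0.04972 A, ∠I = -32.5°.

I = 0.04972∠-32.5° A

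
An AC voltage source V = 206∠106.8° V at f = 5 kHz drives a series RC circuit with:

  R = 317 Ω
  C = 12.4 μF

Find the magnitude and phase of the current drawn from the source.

Step 1 — Angular frequency: ω = 2π·f = 2π·5000 = 3.142e+04 rad/s.
Step 2 — Component impedances:
  R: Z = R = 317 Ω
  C: Z = 1/(jωC) = -j/(ω·C) = 0 - j2.567 Ω
Step 3 — Series combination: Z_total = R + C = 317 - j2.567 Ω = 317∠-0.5° Ω.
Step 4 — Source phasor: V = 206∠106.8° V = -59.54 + j197.2 V.
Step 5 — Ohm's law: I = V / Z_total = (-59.54 + j197.2) / (317 - j2.567) = -0.1929 + j0.6205 A.
Step 6 — Convert to polar: |I| = 0.6498 A, ∠I = 107.3°.

I = 0.6498∠107.3° A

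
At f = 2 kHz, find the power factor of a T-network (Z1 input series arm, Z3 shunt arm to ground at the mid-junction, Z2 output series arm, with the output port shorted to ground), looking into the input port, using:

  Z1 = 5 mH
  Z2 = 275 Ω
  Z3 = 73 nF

Step 1 — Angular frequency: ω = 2π·f = 2π·2000 = 1.257e+04 rad/s.
Step 2 — Component impedances:
  Z1: Z = jωL = j·1.257e+04·0.005 = 0 + j62.83 Ω
  Z2: Z = R = 275 Ω
  Z3: Z = 1/(jωC) = -j/(ω·C) = 0 - j1090 Ω
Step 3 — With the output port shorted to ground, the output series arm Z2 runs from the junction to ground; the shunt arm Z3 also runs from the junction to ground. They appear in parallel: Z3 || Z2 = 258.5 - j65.22 Ω.
Step 4 — Series with input arm Z1: Z_in = Z1 + (Z3 || Z2) = 258.5 - j2.392 Ω = 258.6∠-0.5° Ω.
Step 5 — Power factor: PF = cos(φ) = Re(Z)/|Z| = 258.55/258.56 = 1.
Step 6 — Type: Im(Z) = -2.392 ⇒ leading (phase φ = -0.5°).

PF = 1 (leading, φ = -0.5°)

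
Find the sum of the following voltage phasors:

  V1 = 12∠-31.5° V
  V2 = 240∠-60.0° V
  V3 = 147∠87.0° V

Step 1 — Convert each phasor to rectangular form:
  V1 = 12·(cos(-31.5°) + j·sin(-31.5°)) = 10.23 - j6.27 V
  V2 = 240·(cos(-60.0°) + j·sin(-60.0°)) = 120 - j207.8 V
  V3 = 147·(cos(87.0°) + j·sin(87.0°)) = 7.693 + j146.8 V
Step 2 — Sum components: V_total = 137.9 - j67.32 V.
Step 3 — Convert to polar: |V_total| = 153.5 V, ∠V_total = -26.0°.

V_total = 153.5∠-26.0° V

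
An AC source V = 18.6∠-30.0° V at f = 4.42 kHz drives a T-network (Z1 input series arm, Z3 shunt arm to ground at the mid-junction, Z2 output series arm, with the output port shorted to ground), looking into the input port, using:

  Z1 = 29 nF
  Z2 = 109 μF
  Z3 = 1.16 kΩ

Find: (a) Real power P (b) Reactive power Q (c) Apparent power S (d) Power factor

Step 1 — Angular frequency: ω = 2π·f = 2π·4420 = 2.777e+04 rad/s.
Step 2 — Component impedances:
  Z1: Z = 1/(jωC) = -j/(ω·C) = 0 - j1242 Ω
  Z2: Z = 1/(jωC) = -j/(ω·C) = 0 - j0.3303 Ω
  Z3: Z = R = 1160 Ω
Step 3 — With the output port shorted to ground, the output series arm Z2 runs from the junction to ground; the shunt arm Z3 also runs from the junction to ground. They appear in parallel: Z3 || Z2 = 9.408e-05 - j0.3303 Ω.
Step 4 — Series with input arm Z1: Z_in = Z1 + (Z3 || Z2) = 9.408e-05 - j1242 Ω = 1242∠-90.0° Ω.
Step 5 — Source phasor: V = 18.6∠-30.0° V = 16.11 - j9.3 V.
Step 6 — Current: I = V / Z = 0.007488 + j0.01297 A = 0.01498∠60.0° A.
Step 7 — Complex power: S = V·I* = 2.11e-08 - j0.2786 VA.
Step 8 — Real power: P = Re(S) = 2.11e-08 W.
Step 9 — Reactive power: Q = Im(S) = -0.2786 VAR.
Step 10 — Apparent power: |S| = 0.2786 VA.
Step 11 — Power factor: PF = P/|S| = 7.575e-08 (leading).

(a) P = 2.11e-08 W  (b) Q = -0.2786 VAR  (c) S = 0.2786 VA  (d) PF = 7.575e-08 (leading)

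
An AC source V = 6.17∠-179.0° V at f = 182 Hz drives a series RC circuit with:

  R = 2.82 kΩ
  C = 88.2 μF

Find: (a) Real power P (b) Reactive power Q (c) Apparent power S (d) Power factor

Step 1 — Angular frequency: ω = 2π·f = 2π·182 = 1144 rad/s.
Step 2 — Component impedances:
  R: Z = R = 2820 Ω
  C: Z = 1/(jωC) = -j/(ω·C) = 0 - j9.915 Ω
Step 3 — Series combination: Z_total = R + C = 2820 - j9.915 Ω = 2820∠-0.2° Ω.
Step 4 — Source phasor: V = 6.17∠-179.0° V = -6.169 - j0.1077 V.
Step 5 — Current: I = V / Z = -0.002187 - j4.588e-05 A = 0.002188∠-178.8° A.
Step 6 — Complex power: S = V·I* = 0.0135 - j4.746e-05 VA.
Step 7 — Real power: P = Re(S) = 0.0135 W.
Step 8 — Reactive power: Q = Im(S) = -4.746e-05 VAR.
Step 9 — Apparent power: |S| = 0.0135 VA.
Step 10 — Power factor: PF = P/|S| = 1 (leading).

(a) P = 0.0135 W  (b) Q = -4.746e-05 VAR  (c) S = 0.0135 VA  (d) PF = 1 (leading)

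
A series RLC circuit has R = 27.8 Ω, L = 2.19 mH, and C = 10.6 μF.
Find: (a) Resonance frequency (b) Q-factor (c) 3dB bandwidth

Step 1 — Resonance: ω₀ = 1/√(LC) = 1/√(0.00219·1.06e-05) = 6563 rad/s.
Step 2 — f₀ = ω₀/(2π) = 1045 Hz.
Step 3 — Series Q: Q = ω₀L/R = 6563·0.00219/27.8 = 0.517.
Step 4 — Bandwidth: Δω = ω₀/Q = 1.269e+04 rad/s; BW = Δω/(2π) = 2020 Hz.

(a) f₀ = 1045 Hz  (b) Q = 0.517  (c) BW = 2020 Hz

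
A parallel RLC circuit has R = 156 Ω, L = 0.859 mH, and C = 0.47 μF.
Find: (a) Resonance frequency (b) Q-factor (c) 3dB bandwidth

Step 1 — Resonance: ω₀ = 1/√(LC) = 1/√(0.000859·4.7e-07) = 4.977e+04 rad/s.
Step 2 — f₀ = ω₀/(2π) = 7921 Hz.
Step 3 — Parallel Q: Q = R/(ω₀L) = 156/(4.977e+04·0.000859) = 3.649.
Step 4 — Bandwidth: Δω = ω₀/Q = 1.364e+04 rad/s; BW = Δω/(2π) = 2171 Hz.

(a) f₀ = 7921 Hz  (b) Q = 3.649  (c) BW = 2171 Hz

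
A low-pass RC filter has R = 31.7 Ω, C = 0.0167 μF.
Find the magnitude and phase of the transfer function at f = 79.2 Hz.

Step 1 — Angular frequency: ω = 2π·79.2 = 497.6 rad/s.
Step 2 — Transfer function: H(jω) = 1/(1 + jωRC).
Step 3 — Denominator: 1 + jωRC = 1 + j·497.6·31.7·1.67e-08 = 1 + j0.0002634.
Step 4 — H = 1 - j0.0002634.
Step 5 — Magnitude: |H| = 1 (-0.0 dB); phase: φ = -0.0°.

|H| = 1 (-0.0 dB), φ = -0.0°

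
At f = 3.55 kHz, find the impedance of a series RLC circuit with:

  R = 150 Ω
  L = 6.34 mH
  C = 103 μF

Step 1 — Angular frequency: ω = 2π·f = 2π·3550 = 2.231e+04 rad/s.
Step 2 — Component impedances:
  R: Z = R = 150 Ω
  L: Z = jωL = j·2.231e+04·0.00634 = 0 + j141.4 Ω
  C: Z = 1/(jωC) = -j/(ω·C) = 0 - j0.4353 Ω
Step 3 — Series combination: Z_total = R + L + C = 150 + j141 Ω = 205.9∠43.2° Ω.

Z = 150 + j141 Ω = 205.9∠43.2° Ω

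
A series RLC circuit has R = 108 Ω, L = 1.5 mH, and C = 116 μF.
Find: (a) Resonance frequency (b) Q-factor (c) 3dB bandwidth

Step 1 — Resonance: ω₀ = 1/√(LC) = 1/√(0.0015·0.000116) = 2397 rad/s.
Step 2 — f₀ = ω₀/(2π) = 381.5 Hz.
Step 3 — Series Q: Q = ω₀L/R = 2397·0.0015/108 = 0.0333.
Step 4 — Bandwidth: Δω = ω₀/Q = 7.2e+04 rad/s; BW = Δω/(2π) = 1.146e+04 Hz.

(a) f₀ = 381.5 Hz  (b) Q = 0.0333  (c) BW = 1.146e+04 Hz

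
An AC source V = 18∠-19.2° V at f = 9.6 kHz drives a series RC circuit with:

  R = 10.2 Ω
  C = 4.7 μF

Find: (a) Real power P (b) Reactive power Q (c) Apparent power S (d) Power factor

Step 1 — Angular frequency: ω = 2π·f = 2π·9600 = 6.032e+04 rad/s.
Step 2 — Component impedances:
  R: Z = R = 10.2 Ω
  C: Z = 1/(jωC) = -j/(ω·C) = 0 - j3.527 Ω
Step 3 — Series combination: Z_total = R + C = 10.2 - j3.527 Ω = 10.79∠-19.1° Ω.
Step 4 — Source phasor: V = 18∠-19.2° V = 17 - j5.92 V.
Step 5 — Current: I = V / Z = 1.668 - j0.003597 A = 1.668∠-0.1° A.
Step 6 — Complex power: S = V·I* = 28.37 - j9.812 VA.
Step 7 — Real power: P = Re(S) = 28.37 W.
Step 8 — Reactive power: Q = Im(S) = -9.812 VAR.
Step 9 — Apparent power: |S| = 30.02 VA.
Step 10 — Power factor: PF = P/|S| = 0.9451 (leading).

(a) P = 28.37 W  (b) Q = -9.812 VAR  (c) S = 30.02 VA  (d) PF = 0.9451 (leading)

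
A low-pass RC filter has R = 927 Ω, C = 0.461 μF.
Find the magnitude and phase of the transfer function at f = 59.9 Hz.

Step 1 — Angular frequency: ω = 2π·59.9 = 376.4 rad/s.
Step 2 — Transfer function: H(jω) = 1/(1 + jωRC).
Step 3 — Denominator: 1 + jωRC = 1 + j·376.4·927·4.61e-07 = 1 + j0.1608.
Step 4 — H = 0.9748 - j0.1568.
Step 5 — Magnitude: |H| = 0.9873 (-0.1 dB); phase: φ = -9.1°.

|H| = 0.9873 (-0.1 dB), φ = -9.1°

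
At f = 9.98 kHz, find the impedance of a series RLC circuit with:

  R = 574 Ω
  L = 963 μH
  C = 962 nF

Step 1 — Angular frequency: ω = 2π·f = 2π·9980 = 6.271e+04 rad/s.
Step 2 — Component impedances:
  R: Z = R = 574 Ω
  L: Z = jωL = j·6.271e+04·0.000963 = 0 + j60.39 Ω
  C: Z = 1/(jωC) = -j/(ω·C) = 0 - j16.58 Ω
Step 3 — Series combination: Z_total = R + L + C = 574 + j43.81 Ω = 575.7∠4.4° Ω.

Z = 574 + j43.81 Ω = 575.7∠4.4° Ω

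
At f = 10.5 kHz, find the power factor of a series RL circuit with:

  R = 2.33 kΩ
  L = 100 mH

Step 1 — Angular frequency: ω = 2π·f = 2π·1.05e+04 = 6.597e+04 rad/s.
Step 2 — Component impedances:
  R: Z = R = 2330 Ω
  L: Z = jωL = j·6.597e+04·0.1 = 0 + j6597 Ω
Step 3 — Series combination: Z_total = R + L = 2330 + j6597 Ω = 6997∠70.5° Ω.
Step 4 — Power factor: PF = cos(φ) = Re(Z)/|Z| = 2330/6997 = 0.333.
Step 5 — Type: Im(Z) = 6597 ⇒ lagging (phase φ = 70.5°).

PF = 0.333 (lagging, φ = 70.5°)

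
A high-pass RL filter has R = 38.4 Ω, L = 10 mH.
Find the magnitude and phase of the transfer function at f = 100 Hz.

Step 1 — Angular frequency: ω = 2π·100 = 628.3 rad/s.
Step 2 — Transfer function: H(jω) = jωL/(R + jωL).
Step 3 — Numerator jωL = j·6.283; denominator R + jωL = 38.4 + j6.283.
Step 4 — H = 0.02607 + j0.1594.
Step 5 — Magnitude: |H| = 0.1615 (-15.8 dB); phase: φ = 80.7°.

|H| = 0.1615 (-15.8 dB), φ = 80.7°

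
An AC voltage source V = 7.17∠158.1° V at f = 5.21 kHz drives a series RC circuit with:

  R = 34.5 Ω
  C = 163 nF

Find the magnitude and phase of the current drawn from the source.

Step 1 — Angular frequency: ω = 2π·f = 2π·5210 = 3.274e+04 rad/s.
Step 2 — Component impedances:
  R: Z = R = 34.5 Ω
  C: Z = 1/(jωC) = -j/(ω·C) = 0 - j187.4 Ω
Step 3 — Series combination: Z_total = R + C = 34.5 - j187.4 Ω = 190.6∠-79.6° Ω.
Step 4 — Source phasor: V = 7.17∠158.1° V = -6.653 + j2.674 V.
Step 5 — Ohm's law: I = V / Z_total = (-6.653 + j2.674) / (34.5 - j187.4) = -0.02012 - j0.03179 A.
Step 6 — Convert to polar: |I| = 0.03763 A, ∠I = -122.3°.

I = 0.03763∠-122.3° A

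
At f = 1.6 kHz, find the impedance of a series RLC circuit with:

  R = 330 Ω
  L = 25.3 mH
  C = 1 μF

Step 1 — Angular frequency: ω = 2π·f = 2π·1600 = 1.005e+04 rad/s.
Step 2 — Component impedances:
  R: Z = R = 330 Ω
  L: Z = jωL = j·1.005e+04·0.0253 = 0 + j254.3 Ω
  C: Z = 1/(jωC) = -j/(ω·C) = 0 - j99.47 Ω
Step 3 — Series combination: Z_total = R + L + C = 330 + j154.9 Ω = 364.5∠25.1° Ω.

Z = 330 + j154.9 Ω = 364.5∠25.1° Ω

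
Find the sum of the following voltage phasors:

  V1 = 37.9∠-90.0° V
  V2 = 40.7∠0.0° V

Step 1 — Convert each phasor to rectangular form:
  V1 = 37.9·(cos(-90.0°) + j·sin(-90.0°)) = 0 - j37.9 V
  V2 = 40.7·(cos(0.0°) + j·sin(0.0°)) = 40.7 V
Step 2 — Sum components: V_total = 40.7 - j37.9 V.
Step 3 — Convert to polar: |V_total| = 55.61 V, ∠V_total = -43.0°.

V_total = 55.61∠-43.0° V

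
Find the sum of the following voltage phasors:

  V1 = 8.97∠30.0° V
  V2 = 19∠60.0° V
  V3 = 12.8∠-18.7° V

Step 1 — Convert each phasor to rectangular form:
  V1 = 8.97·(cos(30.0°) + j·sin(30.0°)) = 7.768 + j4.485 V
  V2 = 19·(cos(60.0°) + j·sin(60.0°)) = 9.5 + j16.45 V
  V3 = 12.8·(cos(-18.7°) + j·sin(-18.7°)) = 12.12 - j4.104 V
Step 2 — Sum components: V_total = 29.39 + j16.84 V.
Step 3 — Convert to polar: |V_total| = 33.87 V, ∠V_total = 29.8°.

V_total = 33.87∠29.8° V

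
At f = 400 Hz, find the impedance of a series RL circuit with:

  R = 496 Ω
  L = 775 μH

Step 1 — Angular frequency: ω = 2π·f = 2π·400 = 2513 rad/s.
Step 2 — Component impedances:
  R: Z = R = 496 Ω
  L: Z = jωL = j·2513·0.000775 = 0 + j1.948 Ω
Step 3 — Series combination: Z_total = R + L = 496 + j1.948 Ω = 496∠0.2° Ω.

Z = 496 + j1.948 Ω = 496∠0.2° Ω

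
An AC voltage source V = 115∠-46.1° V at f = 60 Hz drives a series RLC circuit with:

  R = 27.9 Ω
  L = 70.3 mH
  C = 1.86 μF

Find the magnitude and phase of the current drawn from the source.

Step 1 — Angular frequency: ω = 2π·f = 2π·60 = 377 rad/s.
Step 2 — Component impedances:
  R: Z = R = 27.9 Ω
  L: Z = jωL = j·377·0.0703 = 0 + j26.5 Ω
  C: Z = 1/(jωC) = -j/(ω·C) = 0 - j1426 Ω
Step 3 — Series combination: Z_total = R + L + C = 27.9 - j1400 Ω = 1400∠-88.9° Ω.
Step 4 — Source phasor: V = 115∠-46.1° V = 79.74 - j82.86 V.
Step 5 — Ohm's law: I = V / Z_total = (79.74 - j82.86) / (27.9 - j1400) = 0.06032 + j0.05577 A.
Step 6 — Convert to polar: |I| = 0.08215 A, ∠I = 42.8°.

I = 0.08215∠42.8° A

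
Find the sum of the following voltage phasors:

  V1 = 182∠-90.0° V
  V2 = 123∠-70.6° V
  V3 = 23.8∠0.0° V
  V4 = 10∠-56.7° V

Step 1 — Convert each phasor to rectangular form:
  V1 = 182·(cos(-90.0°) + j·sin(-90.0°)) = 0 - j182 V
  V2 = 123·(cos(-70.6°) + j·sin(-70.6°)) = 40.86 - j116 V
  V3 = 23.8·(cos(0.0°) + j·sin(0.0°)) = 23.8 V
  V4 = 10·(cos(-56.7°) + j·sin(-56.7°)) = 5.49 - j8.358 V
Step 2 — Sum components: V_total = 70.15 - j306.4 V.
Step 3 — Convert to polar: |V_total| = 314.3 V, ∠V_total = -77.1°.

V_total = 314.3∠-77.1° V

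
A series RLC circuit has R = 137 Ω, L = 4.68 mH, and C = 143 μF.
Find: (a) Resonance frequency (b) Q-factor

Step 1 — Resonance condition Im(Z)=0 gives ω₀ = 1/√(LC).
Step 2 — ω₀ = 1/√(0.00468·0.000143) = 1222 rad/s.
Step 3 — f₀ = ω₀/(2π) = 194.5 Hz.
Step 4 — Series Q: Q = ω₀L/R = 1222·0.00468/137 = 0.04176.

(a) f₀ = 194.5 Hz  (b) Q = 0.04176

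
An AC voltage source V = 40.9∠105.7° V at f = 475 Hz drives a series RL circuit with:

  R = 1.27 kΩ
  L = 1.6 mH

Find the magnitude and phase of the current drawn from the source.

Step 1 — Angular frequency: ω = 2π·f = 2π·475 = 2985 rad/s.
Step 2 — Component impedances:
  R: Z = R = 1270 Ω
  L: Z = jωL = j·2985·0.0016 = 0 + j4.775 Ω
Step 3 — Series combination: Z_total = R + L = 1270 + j4.775 Ω = 1270∠0.2° Ω.
Step 4 — Source phasor: V = 40.9∠105.7° V = -11.07 + j39.37 V.
Step 5 — Ohm's law: I = V / Z_total = (-11.07 + j39.37) / (1270 + j4.775) = -0.008598 + j0.03104 A.
Step 6 — Convert to polar: |I| = 0.0322 A, ∠I = 105.5°.

I = 0.0322∠105.5° A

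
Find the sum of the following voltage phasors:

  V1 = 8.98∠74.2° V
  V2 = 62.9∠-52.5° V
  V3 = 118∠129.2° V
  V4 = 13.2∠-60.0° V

Step 1 — Convert each phasor to rectangular form:
  V1 = 8.98·(cos(74.2°) + j·sin(74.2°)) = 2.445 + j8.641 V
  V2 = 62.9·(cos(-52.5°) + j·sin(-52.5°)) = 38.29 - j49.9 V
  V3 = 118·(cos(129.2°) + j·sin(129.2°)) = -74.58 + j91.44 V
  V4 = 13.2·(cos(-60.0°) + j·sin(-60.0°)) = 6.6 - j11.43 V
Step 2 — Sum components: V_total = -27.24 + j38.75 V.
Step 3 — Convert to polar: |V_total| = 47.37 V, ∠V_total = 125.1°.

V_total = 47.37∠125.1° V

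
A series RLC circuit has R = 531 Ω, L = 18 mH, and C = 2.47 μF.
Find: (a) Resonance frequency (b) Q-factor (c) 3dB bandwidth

Step 1 — Resonance: ω₀ = 1/√(LC) = 1/√(0.018·2.47e-06) = 4743 rad/s.
Step 2 — f₀ = ω₀/(2π) = 754.8 Hz.
Step 3 — Series Q: Q = ω₀L/R = 4743·0.018/531 = 0.1608.
Step 4 — Bandwidth: Δω = ω₀/Q = 2.95e+04 rad/s; BW = Δω/(2π) = 4695 Hz.

(a) f₀ = 754.8 Hz  (b) Q = 0.1608  (c) BW = 4695 Hz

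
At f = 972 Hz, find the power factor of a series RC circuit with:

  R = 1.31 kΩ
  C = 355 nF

Step 1 — Angular frequency: ω = 2π·f = 2π·972 = 6107 rad/s.
Step 2 — Component impedances:
  R: Z = R = 1310 Ω
  C: Z = 1/(jωC) = -j/(ω·C) = 0 - j461.2 Ω
Step 3 — Series combination: Z_total = R + C = 1310 - j461.2 Ω = 1389∠-19.4° Ω.
Step 4 — Power factor: PF = cos(φ) = Re(Z)/|Z| = 1310/1388.83 = 0.9432.
Step 5 — Type: Im(Z) = -461.2 ⇒ leading (phase φ = -19.4°).

PF = 0.9432 (leading, φ = -19.4°)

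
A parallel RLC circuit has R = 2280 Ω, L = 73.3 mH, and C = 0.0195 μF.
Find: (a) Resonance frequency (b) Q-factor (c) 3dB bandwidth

Step 1 — Resonance: ω₀ = 1/√(LC) = 1/√(0.0733·1.95e-08) = 2.645e+04 rad/s.
Step 2 — f₀ = ω₀/(2π) = 4210 Hz.
Step 3 — Parallel Q: Q = R/(ω₀L) = 2280/(2.645e+04·0.0733) = 1.176.
Step 4 — Bandwidth: Δω = ω₀/Q = 2.249e+04 rad/s; BW = Δω/(2π) = 3580 Hz.

(a) f₀ = 4210 Hz  (b) Q = 1.176  (c) BW = 3580 Hz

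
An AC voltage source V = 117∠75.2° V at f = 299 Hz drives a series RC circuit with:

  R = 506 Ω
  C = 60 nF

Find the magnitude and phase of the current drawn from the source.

Step 1 — Angular frequency: ω = 2π·f = 2π·299 = 1879 rad/s.
Step 2 — Component impedances:
  R: Z = R = 506 Ω
  C: Z = 1/(jωC) = -j/(ω·C) = 0 - j8872 Ω
Step 3 — Series combination: Z_total = R + C = 506 - j8872 Ω = 8886∠-86.7° Ω.
Step 4 — Source phasor: V = 117∠75.2° V = 29.89 + j113.1 V.
Step 5 — Ohm's law: I = V / Z_total = (29.89 + j113.1) / (506 - j8872) = -0.01252 + j0.004083 A.
Step 6 — Convert to polar: |I| = 0.01317 A, ∠I = 161.9°.

I = 0.01317∠161.9° A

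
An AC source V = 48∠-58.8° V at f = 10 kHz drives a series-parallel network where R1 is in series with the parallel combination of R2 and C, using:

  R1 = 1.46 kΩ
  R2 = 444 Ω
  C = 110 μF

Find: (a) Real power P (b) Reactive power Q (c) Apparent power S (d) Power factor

Step 1 — Angular frequency: ω = 2π·f = 2π·1e+04 = 6.283e+04 rad/s.
Step 2 — Component impedances:
  R1: Z = R = 1460 Ω
  R2: Z = R = 444 Ω
  C: Z = 1/(jωC) = -j/(ω·C) = 0 - j0.1447 Ω
Step 3 — Parallel branch: R2 || C = 1/(1/R2 + 1/C) = 4.715e-05 - j0.1447 Ω.
Step 4 — Series with R1: Z_total = R1 + (R2 || C) = 1460 - j0.1447 Ω = 1460∠-0.0° Ω.
Step 5 — Source phasor: V = 48∠-58.8° V = 24.87 - j41.06 V.
Step 6 — Current: I = V / Z = 0.01703 - j0.02812 A = 0.03288∠-58.8° A.
Step 7 — Complex power: S = V·I* = 1.578 - j0.0001564 VA.
Step 8 — Real power: P = Re(S) = 1.578 W.
Step 9 — Reactive power: Q = Im(S) = -0.0001564 VAR.
Step 10 — Apparent power: |S| = 1.578 VA.
Step 11 — Power factor: PF = P/|S| = 1 (leading).

(a) P = 1.578 W  (b) Q = -0.0001564 VAR  (c) S = 1.578 VA  (d) PF = 1 (leading)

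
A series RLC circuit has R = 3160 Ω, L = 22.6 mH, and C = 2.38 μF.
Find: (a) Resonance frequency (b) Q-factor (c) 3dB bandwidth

Step 1 — Resonance condition Im(Z)=0 gives ω₀ = 1/√(LC).
Step 2 — ω₀ = 1/√(0.0226·2.38e-06) = 4312 rad/s.
Step 3 — f₀ = ω₀/(2π) = 686.2 Hz.
Step 4 — Series Q: Q = ω₀L/R = 4312·0.0226/3160 = 0.03084.
Step 5 — 3dB bandwidth: Δω = ω₀/Q = 1.398e+05 rad/s; BW = Δω/(2π) = 2.225e+04 Hz.

(a) f₀ = 686.2 Hz  (b) Q = 0.03084  (c) BW = 2.225e+04 Hz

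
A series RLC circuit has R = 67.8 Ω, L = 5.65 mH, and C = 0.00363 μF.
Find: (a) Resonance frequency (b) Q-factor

Step 1 — Resonance condition Im(Z)=0 gives ω₀ = 1/√(LC).
Step 2 — ω₀ = 1/√(0.00565·3.63e-09) = 2.208e+05 rad/s.
Step 3 — f₀ = ω₀/(2π) = 3.514e+04 Hz.
Step 4 — Series Q: Q = ω₀L/R = 2.208e+05·0.00565/67.8 = 18.4.

(a) f₀ = 3.514e+04 Hz  (b) Q = 18.4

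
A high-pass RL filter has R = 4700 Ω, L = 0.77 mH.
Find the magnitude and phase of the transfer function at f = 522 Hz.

Step 1 — Angular frequency: ω = 2π·522 = 3280 rad/s.
Step 2 — Transfer function: H(jω) = jωL/(R + jωL).
Step 3 — Numerator jωL = j·2.525; denominator R + jωL = 4700 + j2.525.
Step 4 — H = 2.887e-07 + j0.0005373.
Step 5 — Magnitude: |H| = 0.0005373 (-65.4 dB); phase: φ = 90.0°.

|H| = 0.0005373 (-65.4 dB), φ = 90.0°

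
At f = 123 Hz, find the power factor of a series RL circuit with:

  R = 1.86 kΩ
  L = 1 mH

Step 1 — Angular frequency: ω = 2π·f = 2π·123 = 772.8 rad/s.
Step 2 — Component impedances:
  R: Z = R = 1860 Ω
  L: Z = jωL = j·772.8·0.001 = 0 + j0.7728 Ω
Step 3 — Series combination: Z_total = R + L = 1860 + j0.7728 Ω = 1860∠0.0° Ω.
Step 4 — Power factor: PF = cos(φ) = Re(Z)/|Z| = 1860/1860 = 1.
Step 5 — Type: Im(Z) = 0.7728 ⇒ lagging (phase φ = 0.0°).

PF = 1 (lagging, φ = 0.0°)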